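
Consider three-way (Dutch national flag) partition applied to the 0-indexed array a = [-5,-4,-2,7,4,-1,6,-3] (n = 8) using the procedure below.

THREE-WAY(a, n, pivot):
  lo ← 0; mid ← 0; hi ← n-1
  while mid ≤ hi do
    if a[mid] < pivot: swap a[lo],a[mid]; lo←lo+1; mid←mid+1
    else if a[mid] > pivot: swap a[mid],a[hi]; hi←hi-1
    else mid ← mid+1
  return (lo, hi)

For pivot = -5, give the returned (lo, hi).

pivot = -5; lo=0, mid=0, hi=7
a[mid]=-5=-5: mid=1
a[mid]=-4>-5: swap a[1],a[7]; hi=6 → [-5,-3,-2,7,4,-1,6,-4]
a[mid]=-3>-5: swap a[1],a[6]; hi=5 → [-5,6,-2,7,4,-1,-3,-4]
a[mid]=6>-5: swap a[1],a[5]; hi=4 → [-5,-1,-2,7,4,6,-3,-4]
a[mid]=-1>-5: swap a[1],a[4]; hi=3 → [-5,4,-2,7,-1,6,-3,-4]
a[mid]=4>-5: swap a[1],a[3]; hi=2 → [-5,7,-2,4,-1,6,-3,-4]
a[mid]=7>-5: swap a[1],a[2]; hi=1 → [-5,-2,7,4,-1,6,-3,-4]
a[mid]=-2>-5: swap a[1],a[1]; hi=0 → [-5,-2,7,4,-1,6,-3,-4]
end: lo=0, hi=0; a = [-5,-2,7,4,-1,6,-3,-4]

(0, 0)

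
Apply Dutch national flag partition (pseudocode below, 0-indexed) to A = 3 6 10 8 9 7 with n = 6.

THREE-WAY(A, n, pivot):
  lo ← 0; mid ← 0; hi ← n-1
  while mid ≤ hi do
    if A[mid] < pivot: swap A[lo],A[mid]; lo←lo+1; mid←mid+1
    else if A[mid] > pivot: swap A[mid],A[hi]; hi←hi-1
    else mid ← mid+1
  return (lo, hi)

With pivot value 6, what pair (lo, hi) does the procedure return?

(1, 1)

lo=0 mid=0 hi=5
3<6: swap(0,0), lo=1 mid=1 ⇒ 3 6 10 8 9 7
6=6: mid=2
10>6: swap(2,5), hi=4 ⇒ 3 6 7 8 9 10
7>6: swap(2,4), hi=3 ⇒ 3 6 9 8 7 10
9>6: swap(2,3), hi=2 ⇒ 3 6 8 9 7 10
8>6: swap(2,2), hi=1 ⇒ 3 6 8 9 7 10
done. lo=1 hi=1; A=3 6 8 9 7 10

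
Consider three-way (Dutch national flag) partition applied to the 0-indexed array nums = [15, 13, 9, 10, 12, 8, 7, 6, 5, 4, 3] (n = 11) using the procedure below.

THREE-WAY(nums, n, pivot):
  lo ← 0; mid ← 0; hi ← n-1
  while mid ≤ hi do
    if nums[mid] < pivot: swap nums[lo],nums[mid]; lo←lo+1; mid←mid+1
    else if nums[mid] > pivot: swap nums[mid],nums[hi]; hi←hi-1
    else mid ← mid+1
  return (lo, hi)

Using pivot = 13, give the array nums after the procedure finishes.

pivot = 13; lo=0, mid=0, hi=10
nums[mid]=15>13: swap nums[0],nums[10]; hi=9 → [3, 13, 9, 10, 12, 8, 7, 6, 5, 4, 15]
nums[mid]=3<13: swap nums[0],nums[0]; lo=1,mid=1 → [3, 13, 9, 10, 12, 8, 7, 6, 5, 4, 15]
nums[mid]=13=13: mid=2
nums[mid]=9<13: swap nums[1],nums[2]; lo=2,mid=3 → [3, 9, 13, 10, 12, 8, 7, 6, 5, 4, 15]
nums[mid]=10<13: swap nums[2],nums[3]; lo=3,mid=4 → [3, 9, 10, 13, 12, 8, 7, 6, 5, 4, 15]
nums[mid]=12<13: swap nums[3],nums[4]; lo=4,mid=5 → [3, 9, 10, 12, 13, 8, 7, 6, 5, 4, 15]
nums[mid]=8<13: swap nums[4],nums[5]; lo=5,mid=6 → [3, 9, 10, 12, 8, 13, 7, 6, 5, 4, 15]
nums[mid]=7<13: swap nums[5],nums[6]; lo=6,mid=7 → [3, 9, 10, 12, 8, 7, 13, 6, 5, 4, 15]
nums[mid]=6<13: swap nums[6],nums[7]; lo=7,mid=8 → [3, 9, 10, 12, 8, 7, 6, 13, 5, 4, 15]
nums[mid]=5<13: swap nums[7],nums[8]; lo=8,mid=9 → [3, 9, 10, 12, 8, 7, 6, 5, 13, 4, 15]
nums[mid]=4<13: swap nums[8],nums[9]; lo=9,mid=10 → [3, 9, 10, 12, 8, 7, 6, 5, 4, 13, 15]
end: lo=9, hi=9; nums = [3, 9, 10, 12, 8, 7, 6, 5, 4, 13, 15]

[3, 9, 10, 12, 8, 7, 6, 5, 4, 13, 15]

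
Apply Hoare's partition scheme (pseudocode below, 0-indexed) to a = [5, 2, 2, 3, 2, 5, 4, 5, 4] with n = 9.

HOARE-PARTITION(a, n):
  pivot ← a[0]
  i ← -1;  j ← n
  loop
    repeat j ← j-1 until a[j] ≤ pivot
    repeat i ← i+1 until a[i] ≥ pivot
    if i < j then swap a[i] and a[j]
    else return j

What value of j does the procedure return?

pivot=5
j stops at 8 (4), i stops at 0 (5); swap ⇒ [4, 2, 2, 3, 2, 5, 4, 5, 5]
j stops at 7 (5), i stops at 5 (5); swap ⇒ [4, 2, 2, 3, 2, 5, 4, 5, 5]
j stops at 6, i stops at 7; i≥j ⇒ return 6. a=[4, 2, 2, 3, 2, 5, 4, 5, 5]

6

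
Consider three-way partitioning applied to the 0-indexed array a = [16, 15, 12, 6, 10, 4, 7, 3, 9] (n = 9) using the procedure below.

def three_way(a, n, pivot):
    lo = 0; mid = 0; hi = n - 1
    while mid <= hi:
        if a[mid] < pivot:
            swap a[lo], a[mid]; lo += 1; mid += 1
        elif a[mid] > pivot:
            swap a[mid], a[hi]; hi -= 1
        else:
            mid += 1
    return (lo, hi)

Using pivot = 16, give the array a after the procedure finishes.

[15, 12, 6, 10, 4, 7, 3, 9, 16]

pivot = 16; lo=0, mid=0, hi=8
a[mid]=16=16: mid=1
a[mid]=15<16: swap a[0],a[1]; lo=1,mid=2 → [15, 16, 12, 6, 10, 4, 7, 3, 9]
a[mid]=12<16: swap a[1],a[2]; lo=2,mid=3 → [15, 12, 16, 6, 10, 4, 7, 3, 9]
a[mid]=6<16: swap a[2],a[3]; lo=3,mid=4 → [15, 12, 6, 16, 10, 4, 7, 3, 9]
a[mid]=10<16: swap a[3],a[4]; lo=4,mid=5 → [15, 12, 6, 10, 16, 4, 7, 3, 9]
a[mid]=4<16: swap a[4],a[5]; lo=5,mid=6 → [15, 12, 6, 10, 4, 16, 7, 3, 9]
a[mid]=7<16: swap a[5],a[6]; lo=6,mid=7 → [15, 12, 6, 10, 4, 7, 16, 3, 9]
a[mid]=3<16: swap a[6],a[7]; lo=7,mid=8 → [15, 12, 6, 10, 4, 7, 3, 16, 9]
a[mid]=9<16: swap a[7],a[8]; lo=8,mid=9 → [15, 12, 6, 10, 4, 7, 3, 9, 16]
end: lo=8, hi=8; a = [15, 12, 6, 10, 4, 7, 3, 9, 16]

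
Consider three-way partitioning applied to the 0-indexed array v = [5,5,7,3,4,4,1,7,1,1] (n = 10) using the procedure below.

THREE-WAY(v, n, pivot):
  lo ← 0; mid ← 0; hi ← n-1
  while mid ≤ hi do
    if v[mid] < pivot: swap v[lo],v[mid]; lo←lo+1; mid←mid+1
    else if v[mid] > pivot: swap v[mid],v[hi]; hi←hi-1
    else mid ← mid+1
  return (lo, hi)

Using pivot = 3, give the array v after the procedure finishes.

lo=0 mid=0 hi=9
5>3: swap(0,9), hi=8 ⇒ [1,5,7,3,4,4,1,7,1,5]
1<3: swap(0,0), lo=1 mid=1 ⇒ [1,5,7,3,4,4,1,7,1,5]
5>3: swap(1,8), hi=7 ⇒ [1,1,7,3,4,4,1,7,5,5]
1<3: swap(1,1), lo=2 mid=2 ⇒ [1,1,7,3,4,4,1,7,5,5]
7>3: swap(2,7), hi=6 ⇒ [1,1,7,3,4,4,1,7,5,5]
7>3: swap(2,6), hi=5 ⇒ [1,1,1,3,4,4,7,7,5,5]
1<3: swap(2,2), lo=3 mid=3 ⇒ [1,1,1,3,4,4,7,7,5,5]
3=3: mid=4
4>3: swap(4,5), hi=4 ⇒ [1,1,1,3,4,4,7,7,5,5]
4>3: swap(4,4), hi=3 ⇒ [1,1,1,3,4,4,7,7,5,5]
done. lo=3 hi=3; v=[1,1,1,3,4,4,7,7,5,5]

[1,1,1,3,4,4,7,7,5,5]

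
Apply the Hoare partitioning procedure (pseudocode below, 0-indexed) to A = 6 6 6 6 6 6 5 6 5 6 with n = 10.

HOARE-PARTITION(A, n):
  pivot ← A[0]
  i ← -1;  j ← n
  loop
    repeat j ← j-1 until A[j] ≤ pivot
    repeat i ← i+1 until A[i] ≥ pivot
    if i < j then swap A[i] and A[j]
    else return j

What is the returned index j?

4

pivot=6
j stops at 9 (6), i stops at 0 (6); swap ⇒ 6 6 6 6 6 6 5 6 5 6
j stops at 8 (5), i stops at 1 (6); swap ⇒ 6 5 6 6 6 6 5 6 6 6
j stops at 7 (6), i stops at 2 (6); swap ⇒ 6 5 6 6 6 6 5 6 6 6
j stops at 6 (5), i stops at 3 (6); swap ⇒ 6 5 6 5 6 6 6 6 6 6
j stops at 5 (6), i stops at 4 (6); swap ⇒ 6 5 6 5 6 6 6 6 6 6
j stops at 4, i stops at 5; i≥j ⇒ return 4. A=6 5 6 5 6 6 6 6 6 6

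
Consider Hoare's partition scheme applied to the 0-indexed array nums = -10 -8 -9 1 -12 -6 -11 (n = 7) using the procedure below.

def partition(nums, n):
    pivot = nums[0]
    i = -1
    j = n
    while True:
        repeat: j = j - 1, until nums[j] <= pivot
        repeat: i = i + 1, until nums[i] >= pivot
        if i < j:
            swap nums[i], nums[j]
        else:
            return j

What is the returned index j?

pivot = nums[0] = -10; i = -1, j = 7
j→6 (nums[6]=-11≤-10), i→0 (nums[0]=-10≥-10); i<j, swap → -11 -8 -9 1 -12 -6 -10
j→4 (nums[4]=-12≤-10), i→1 (nums[1]=-8≥-10); i<j, swap → -11 -12 -9 1 -8 -6 -10
j→1, i→2; i≥j, return j=1. nums = -11 -12 -9 1 -8 -6 -10

1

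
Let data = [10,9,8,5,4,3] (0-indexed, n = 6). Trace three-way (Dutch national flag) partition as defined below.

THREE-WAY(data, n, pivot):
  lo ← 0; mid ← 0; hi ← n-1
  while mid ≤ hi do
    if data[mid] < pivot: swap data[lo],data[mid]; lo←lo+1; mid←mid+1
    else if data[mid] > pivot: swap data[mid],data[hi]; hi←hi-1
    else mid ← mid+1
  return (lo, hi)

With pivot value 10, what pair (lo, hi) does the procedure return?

(5, 5)

pivot = 10; lo=0, mid=0, hi=5
data[mid]=10=10: mid=1
data[mid]=9<10: swap data[0],data[1]; lo=1,mid=2 → [9,10,8,5,4,3]
data[mid]=8<10: swap data[1],data[2]; lo=2,mid=3 → [9,8,10,5,4,3]
data[mid]=5<10: swap data[2],data[3]; lo=3,mid=4 → [9,8,5,10,4,3]
data[mid]=4<10: swap data[3],data[4]; lo=4,mid=5 → [9,8,5,4,10,3]
data[mid]=3<10: swap data[4],data[5]; lo=5,mid=6 → [9,8,5,4,3,10]
end: lo=5, hi=5; data = [9,8,5,4,3,10]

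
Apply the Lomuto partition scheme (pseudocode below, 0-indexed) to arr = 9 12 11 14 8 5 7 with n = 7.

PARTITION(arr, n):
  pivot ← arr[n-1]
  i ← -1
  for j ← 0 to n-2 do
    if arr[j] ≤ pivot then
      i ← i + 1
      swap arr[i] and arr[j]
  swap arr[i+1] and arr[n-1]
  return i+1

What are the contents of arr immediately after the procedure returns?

pivot = arr[6] = 7; i = -1
j=0: arr[0]=9 > 7 → no swap
j=1: arr[1]=12 > 7 → no swap
j=2: arr[2]=11 > 7 → no swap
j=3: arr[3]=14 > 7 → no swap
j=4: arr[4]=8 > 7 → no swap
j=5: arr[5]=5 ≤ 7 → i=0, swap arr[0],arr[5] → 5 12 11 14 8 9 7
final swap arr[1],arr[6] → 5 7 11 14 8 9 12; return 1

5 7 11 14 8 9 12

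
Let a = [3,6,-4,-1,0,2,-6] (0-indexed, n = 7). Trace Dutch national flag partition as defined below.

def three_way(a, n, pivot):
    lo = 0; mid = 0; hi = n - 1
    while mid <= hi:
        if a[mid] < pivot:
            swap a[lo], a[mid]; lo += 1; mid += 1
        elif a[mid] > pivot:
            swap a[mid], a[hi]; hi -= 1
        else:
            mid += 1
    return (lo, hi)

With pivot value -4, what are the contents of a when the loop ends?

[-6,-4,-1,0,2,6,3]

pivot = -4; lo=0, mid=0, hi=6
a[mid]=3>-4: swap a[0],a[6]; hi=5 → [-6,6,-4,-1,0,2,3]
a[mid]=-6<-4: swap a[0],a[0]; lo=1,mid=1 → [-6,6,-4,-1,0,2,3]
a[mid]=6>-4: swap a[1],a[5]; hi=4 → [-6,2,-4,-1,0,6,3]
a[mid]=2>-4: swap a[1],a[4]; hi=3 → [-6,0,-4,-1,2,6,3]
a[mid]=0>-4: swap a[1],a[3]; hi=2 → [-6,-1,-4,0,2,6,3]
a[mid]=-1>-4: swap a[1],a[2]; hi=1 → [-6,-4,-1,0,2,6,3]
a[mid]=-4=-4: mid=2
end: lo=1, hi=1; a = [-6,-4,-1,0,2,6,3]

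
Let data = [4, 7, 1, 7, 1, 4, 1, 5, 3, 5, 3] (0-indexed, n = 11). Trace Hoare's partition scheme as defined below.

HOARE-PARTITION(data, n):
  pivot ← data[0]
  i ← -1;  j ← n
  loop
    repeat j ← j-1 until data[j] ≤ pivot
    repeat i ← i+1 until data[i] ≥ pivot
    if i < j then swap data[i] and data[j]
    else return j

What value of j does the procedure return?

5

pivot = data[0] = 4; i = -1, j = 11
j→10 (data[10]=3≤4), i→0 (data[0]=4≥4); i<j, swap → [3, 7, 1, 7, 1, 4, 1, 5, 3, 5, 4]
j→8 (data[8]=3≤4), i→1 (data[1]=7≥4); i<j, swap → [3, 3, 1, 7, 1, 4, 1, 5, 7, 5, 4]
j→6 (data[6]=1≤4), i→3 (data[3]=7≥4); i<j, swap → [3, 3, 1, 1, 1, 4, 7, 5, 7, 5, 4]
j→5, i→5; i≥j, return j=5. data = [3, 3, 1, 1, 1, 4, 7, 5, 7, 5, 4]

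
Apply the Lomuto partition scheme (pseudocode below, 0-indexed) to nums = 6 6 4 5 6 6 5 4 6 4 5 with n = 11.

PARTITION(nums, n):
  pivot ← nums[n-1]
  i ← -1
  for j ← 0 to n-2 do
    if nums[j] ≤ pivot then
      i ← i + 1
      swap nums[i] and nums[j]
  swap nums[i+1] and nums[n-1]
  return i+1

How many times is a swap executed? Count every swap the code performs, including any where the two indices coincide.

pivot=5, i=-1
j=0: 6>5, skip
j=1: 6>5, skip
j=2: 4≤5, i=0, swap(0,2) ⇒ 4 6 6 5 6 6 5 4 6 4 5
j=3: 5≤5, i=1, swap(1,3) ⇒ 4 5 6 6 6 6 5 4 6 4 5
j=4: 6>5, skip
j=5: 6>5, skip
j=6: 5≤5, i=2, swap(2,6) ⇒ 4 5 5 6 6 6 6 4 6 4 5
j=7: 4≤5, i=3, swap(3,7) ⇒ 4 5 5 4 6 6 6 6 6 4 5
j=8: 6>5, skip
j=9: 4≤5, i=4, swap(4,9) ⇒ 4 5 5 4 4 6 6 6 6 6 5
swap(5,10) ⇒ 4 5 5 4 4 5 6 6 6 6 6; return 5

6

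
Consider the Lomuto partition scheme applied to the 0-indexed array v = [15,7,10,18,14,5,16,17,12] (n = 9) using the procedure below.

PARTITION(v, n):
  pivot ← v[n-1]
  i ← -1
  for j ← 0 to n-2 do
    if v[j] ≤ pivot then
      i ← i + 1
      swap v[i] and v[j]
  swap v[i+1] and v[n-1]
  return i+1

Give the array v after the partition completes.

pivot=12, i=-1
j=0: 15>12, skip
j=1: 7≤12, i=0, swap(0,1) ⇒ [7,15,10,18,14,5,16,17,12]
j=2: 10≤12, i=1, swap(1,2) ⇒ [7,10,15,18,14,5,16,17,12]
j=3: 18>12, skip
j=4: 14>12, skip
j=5: 5≤12, i=2, swap(2,5) ⇒ [7,10,5,18,14,15,16,17,12]
j=6: 16>12, skip
j=7: 17>12, skip
swap(3,8) ⇒ [7,10,5,12,14,15,16,17,18]; return 3

[7,10,5,12,14,15,16,17,18]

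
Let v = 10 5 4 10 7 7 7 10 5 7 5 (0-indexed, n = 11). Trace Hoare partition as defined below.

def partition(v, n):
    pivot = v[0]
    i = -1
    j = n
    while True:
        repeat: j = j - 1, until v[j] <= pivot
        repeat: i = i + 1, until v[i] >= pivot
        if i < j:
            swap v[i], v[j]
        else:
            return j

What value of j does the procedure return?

pivot=10
j stops at 10 (5), i stops at 0 (10); swap ⇒ 5 5 4 10 7 7 7 10 5 7 10
j stops at 9 (7), i stops at 3 (10); swap ⇒ 5 5 4 7 7 7 7 10 5 10 10
j stops at 8 (5), i stops at 7 (10); swap ⇒ 5 5 4 7 7 7 7 5 10 10 10
j stops at 7, i stops at 8; i≥j ⇒ return 7. v=5 5 4 7 7 7 7 5 10 10 10

7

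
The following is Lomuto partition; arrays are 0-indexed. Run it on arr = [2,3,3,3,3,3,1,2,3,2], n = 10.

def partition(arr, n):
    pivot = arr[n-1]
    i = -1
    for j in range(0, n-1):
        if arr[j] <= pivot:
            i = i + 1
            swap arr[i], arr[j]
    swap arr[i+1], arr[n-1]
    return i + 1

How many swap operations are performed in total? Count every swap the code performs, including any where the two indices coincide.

4

pivot=2, i=-1
j=0: 2≤2, i=0, swap(0,0) ⇒ [2,3,3,3,3,3,1,2,3,2]
j=1: 3>2, skip
j=2: 3>2, skip
j=3: 3>2, skip
j=4: 3>2, skip
j=5: 3>2, skip
j=6: 1≤2, i=1, swap(1,6) ⇒ [2,1,3,3,3,3,3,2,3,2]
j=7: 2≤2, i=2, swap(2,7) ⇒ [2,1,2,3,3,3,3,3,3,2]
j=8: 3>2, skip
swap(3,9) ⇒ [2,1,2,2,3,3,3,3,3,3]; return 3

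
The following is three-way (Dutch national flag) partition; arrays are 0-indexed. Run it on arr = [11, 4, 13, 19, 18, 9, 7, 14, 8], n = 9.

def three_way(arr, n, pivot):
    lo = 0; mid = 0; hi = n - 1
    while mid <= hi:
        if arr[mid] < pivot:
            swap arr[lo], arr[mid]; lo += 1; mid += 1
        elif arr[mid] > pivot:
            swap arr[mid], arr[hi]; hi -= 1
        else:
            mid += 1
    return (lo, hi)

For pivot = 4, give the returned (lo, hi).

pivot = 4; lo=0, mid=0, hi=8
arr[mid]=11>4: swap arr[0],arr[8]; hi=7 → [8, 4, 13, 19, 18, 9, 7, 14, 11]
arr[mid]=8>4: swap arr[0],arr[7]; hi=6 → [14, 4, 13, 19, 18, 9, 7, 8, 11]
arr[mid]=14>4: swap arr[0],arr[6]; hi=5 → [7, 4, 13, 19, 18, 9, 14, 8, 11]
arr[mid]=7>4: swap arr[0],arr[5]; hi=4 → [9, 4, 13, 19, 18, 7, 14, 8, 11]
arr[mid]=9>4: swap arr[0],arr[4]; hi=3 → [18, 4, 13, 19, 9, 7, 14, 8, 11]
arr[mid]=18>4: swap arr[0],arr[3]; hi=2 → [19, 4, 13, 18, 9, 7, 14, 8, 11]
arr[mid]=19>4: swap arr[0],arr[2]; hi=1 → [13, 4, 19, 18, 9, 7, 14, 8, 11]
arr[mid]=13>4: swap arr[0],arr[1]; hi=0 → [4, 13, 19, 18, 9, 7, 14, 8, 11]
arr[mid]=4=4: mid=1
end: lo=0, hi=0; arr = [4, 13, 19, 18, 9, 7, 14, 8, 11]

(0, 0)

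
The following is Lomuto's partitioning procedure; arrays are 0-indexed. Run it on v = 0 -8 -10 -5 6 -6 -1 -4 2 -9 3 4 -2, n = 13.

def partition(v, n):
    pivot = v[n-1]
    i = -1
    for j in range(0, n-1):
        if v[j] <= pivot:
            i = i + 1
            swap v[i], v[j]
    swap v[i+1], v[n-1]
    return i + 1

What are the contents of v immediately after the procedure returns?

pivot = v[12] = -2; i = -1
j=0: v[0]=0 > -2 → no swap
j=1: v[1]=-8 ≤ -2 → i=0, swap v[0],v[1] → -8 0 -10 -5 6 -6 -1 -4 2 -9 3 4 -2
j=2: v[2]=-10 ≤ -2 → i=1, swap v[1],v[2] → -8 -10 0 -5 6 -6 -1 -4 2 -9 3 4 -2
j=3: v[3]=-5 ≤ -2 → i=2, swap v[2],v[3] → -8 -10 -5 0 6 -6 -1 -4 2 -9 3 4 -2
j=4: v[4]=6 > -2 → no swap
j=5: v[5]=-6 ≤ -2 → i=3, swap v[3],v[5] → -8 -10 -5 -6 6 0 -1 -4 2 -9 3 4 -2
j=6: v[6]=-1 > -2 → no swap
j=7: v[7]=-4 ≤ -2 → i=4, swap v[4],v[7] → -8 -10 -5 -6 -4 0 -1 6 2 -9 3 4 -2
j=8: v[8]=2 > -2 → no swap
j=9: v[9]=-9 ≤ -2 → i=5, swap v[5],v[9] → -8 -10 -5 -6 -4 -9 -1 6 2 0 3 4 -2
j=10: v[10]=3 > -2 → no swap
j=11: v[11]=4 > -2 → no swap
final swap v[6],v[12] → -8 -10 -5 -6 -4 -9 -2 6 2 0 3 4 -1; return 6

-8 -10 -5 -6 -4 -9 -2 6 2 0 3 4 -1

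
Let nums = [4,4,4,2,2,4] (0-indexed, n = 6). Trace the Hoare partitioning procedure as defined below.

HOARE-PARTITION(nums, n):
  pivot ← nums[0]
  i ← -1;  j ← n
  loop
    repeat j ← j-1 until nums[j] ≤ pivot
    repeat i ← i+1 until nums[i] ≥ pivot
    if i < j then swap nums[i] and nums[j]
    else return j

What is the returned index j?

pivot = nums[0] = 4; i = -1, j = 6
j→5 (nums[5]=4≤4), i→0 (nums[0]=4≥4); i<j, swap → [4,4,4,2,2,4]
j→4 (nums[4]=2≤4), i→1 (nums[1]=4≥4); i<j, swap → [4,2,4,2,4,4]
j→3 (nums[3]=2≤4), i→2 (nums[2]=4≥4); i<j, swap → [4,2,2,4,4,4]
j→2, i→3; i≥j, return j=2. nums = [4,2,2,4,4,4]

2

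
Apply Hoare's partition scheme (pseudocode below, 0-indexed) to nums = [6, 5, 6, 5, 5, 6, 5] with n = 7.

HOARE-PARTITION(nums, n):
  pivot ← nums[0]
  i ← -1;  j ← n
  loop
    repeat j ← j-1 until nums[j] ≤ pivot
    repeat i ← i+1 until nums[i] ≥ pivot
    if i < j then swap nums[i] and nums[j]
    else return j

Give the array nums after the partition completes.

pivot = nums[0] = 6; i = -1, j = 7
j→6 (nums[6]=5≤6), i→0 (nums[0]=6≥6); i<j, swap → [5, 5, 6, 5, 5, 6, 6]
j→5 (nums[5]=6≤6), i→2 (nums[2]=6≥6); i<j, swap → [5, 5, 6, 5, 5, 6, 6]
j→4, i→5; i≥j, return j=4. nums = [5, 5, 6, 5, 5, 6, 6]

[5, 5, 6, 5, 5, 6, 6]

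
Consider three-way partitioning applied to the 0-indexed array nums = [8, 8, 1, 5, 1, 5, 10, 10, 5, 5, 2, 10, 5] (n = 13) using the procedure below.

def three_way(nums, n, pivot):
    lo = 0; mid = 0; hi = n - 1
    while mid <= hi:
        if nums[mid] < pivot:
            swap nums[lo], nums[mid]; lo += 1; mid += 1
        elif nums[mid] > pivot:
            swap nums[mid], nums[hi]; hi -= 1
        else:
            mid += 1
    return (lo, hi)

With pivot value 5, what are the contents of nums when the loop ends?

[2, 1, 1, 5, 5, 5, 5, 5, 10, 10, 10, 8, 8]

lo=0 mid=0 hi=12
8>5: swap(0,12), hi=11 ⇒ [5, 8, 1, 5, 1, 5, 10, 10, 5, 5, 2, 10, 8]
5=5: mid=1
8>5: swap(1,11), hi=10 ⇒ [5, 10, 1, 5, 1, 5, 10, 10, 5, 5, 2, 8, 8]
10>5: swap(1,10), hi=9 ⇒ [5, 2, 1, 5, 1, 5, 10, 10, 5, 5, 10, 8, 8]
2<5: swap(0,1), lo=1 mid=2 ⇒ [2, 5, 1, 5, 1, 5, 10, 10, 5, 5, 10, 8, 8]
1<5: swap(1,2), lo=2 mid=3 ⇒ [2, 1, 5, 5, 1, 5, 10, 10, 5, 5, 10, 8, 8]
5=5: mid=4
1<5: swap(2,4), lo=3 mid=5 ⇒ [2, 1, 1, 5, 5, 5, 10, 10, 5, 5, 10, 8, 8]
5=5: mid=6
10>5: swap(6,9), hi=8 ⇒ [2, 1, 1, 5, 5, 5, 5, 10, 5, 10, 10, 8, 8]
5=5: mid=7
10>5: swap(7,8), hi=7 ⇒ [2, 1, 1, 5, 5, 5, 5, 5, 10, 10, 10, 8, 8]
5=5: mid=8
done. lo=3 hi=7; nums=[2, 1, 1, 5, 5, 5, 5, 5, 10, 10, 10, 8, 8]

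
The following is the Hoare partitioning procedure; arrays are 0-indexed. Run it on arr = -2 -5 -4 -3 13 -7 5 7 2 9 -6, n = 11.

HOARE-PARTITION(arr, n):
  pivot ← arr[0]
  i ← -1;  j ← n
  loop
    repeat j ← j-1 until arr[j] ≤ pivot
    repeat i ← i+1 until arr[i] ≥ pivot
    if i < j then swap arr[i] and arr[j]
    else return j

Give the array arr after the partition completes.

-6 -5 -4 -3 -7 13 5 7 2 9 -2

pivot = arr[0] = -2; i = -1, j = 11
j→10 (arr[10]=-6≤-2), i→0 (arr[0]=-2≥-2); i<j, swap → -6 -5 -4 -3 13 -7 5 7 2 9 -2
j→5 (arr[5]=-7≤-2), i→4 (arr[4]=13≥-2); i<j, swap → -6 -5 -4 -3 -7 13 5 7 2 9 -2
j→4, i→5; i≥j, return j=4. arr = -6 -5 -4 -3 -7 13 5 7 2 9 -2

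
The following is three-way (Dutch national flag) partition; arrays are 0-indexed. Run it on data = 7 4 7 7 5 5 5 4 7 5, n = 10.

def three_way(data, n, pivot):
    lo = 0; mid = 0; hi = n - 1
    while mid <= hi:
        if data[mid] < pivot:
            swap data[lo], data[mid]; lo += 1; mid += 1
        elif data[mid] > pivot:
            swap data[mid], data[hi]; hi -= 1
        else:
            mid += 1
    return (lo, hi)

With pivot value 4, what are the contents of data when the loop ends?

lo=0 mid=0 hi=9
7>4: swap(0,9), hi=8 ⇒ 5 4 7 7 5 5 5 4 7 7
5>4: swap(0,8), hi=7 ⇒ 7 4 7 7 5 5 5 4 5 7
7>4: swap(0,7), hi=6 ⇒ 4 4 7 7 5 5 5 7 5 7
4=4: mid=1
4=4: mid=2
7>4: swap(2,6), hi=5 ⇒ 4 4 5 7 5 5 7 7 5 7
5>4: swap(2,5), hi=4 ⇒ 4 4 5 7 5 5 7 7 5 7
5>4: swap(2,4), hi=3 ⇒ 4 4 5 7 5 5 7 7 5 7
5>4: swap(2,3), hi=2 ⇒ 4 4 7 5 5 5 7 7 5 7
7>4: swap(2,2), hi=1 ⇒ 4 4 7 5 5 5 7 7 5 7
done. lo=0 hi=1; data=4 4 7 5 5 5 7 7 5 7

4 4 7 5 5 5 7 7 5 7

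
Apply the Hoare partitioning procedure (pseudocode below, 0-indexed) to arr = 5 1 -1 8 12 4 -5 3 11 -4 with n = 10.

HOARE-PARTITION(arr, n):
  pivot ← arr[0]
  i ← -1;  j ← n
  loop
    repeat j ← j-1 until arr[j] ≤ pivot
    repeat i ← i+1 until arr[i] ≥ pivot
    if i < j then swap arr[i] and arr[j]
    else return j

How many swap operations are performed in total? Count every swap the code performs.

pivot = arr[0] = 5; i = -1, j = 10
j→9 (arr[9]=-4≤5), i→0 (arr[0]=5≥5); i<j, swap → -4 1 -1 8 12 4 -5 3 11 5
j→7 (arr[7]=3≤5), i→3 (arr[3]=8≥5); i<j, swap → -4 1 -1 3 12 4 -5 8 11 5
j→6 (arr[6]=-5≤5), i→4 (arr[4]=12≥5); i<j, swap → -4 1 -1 3 -5 4 12 8 11 5
j→5, i→6; i≥j, return j=5. arr = -4 1 -1 3 -5 4 12 8 11 5

3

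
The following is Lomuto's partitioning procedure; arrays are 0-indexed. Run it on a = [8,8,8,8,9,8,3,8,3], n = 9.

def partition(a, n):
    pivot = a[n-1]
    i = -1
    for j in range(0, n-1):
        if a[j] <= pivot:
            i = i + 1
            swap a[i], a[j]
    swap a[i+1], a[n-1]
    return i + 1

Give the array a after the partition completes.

[3,3,8,8,9,8,8,8,8]

pivot = a[8] = 3; i = -1
j=0: a[0]=8 > 3 → no swap
j=1: a[1]=8 > 3 → no swap
j=2: a[2]=8 > 3 → no swap
j=3: a[3]=8 > 3 → no swap
j=4: a[4]=9 > 3 → no swap
j=5: a[5]=8 > 3 → no swap
j=6: a[6]=3 ≤ 3 → i=0, swap a[0],a[6] → [3,8,8,8,9,8,8,8,3]
j=7: a[7]=8 > 3 → no swap
final swap a[1],a[8] → [3,3,8,8,9,8,8,8,8]; return 1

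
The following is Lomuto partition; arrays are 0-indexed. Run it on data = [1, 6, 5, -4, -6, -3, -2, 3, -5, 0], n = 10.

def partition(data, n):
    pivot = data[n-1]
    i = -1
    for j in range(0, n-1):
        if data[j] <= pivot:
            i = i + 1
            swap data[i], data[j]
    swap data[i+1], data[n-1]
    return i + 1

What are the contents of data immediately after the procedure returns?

pivot = data[9] = 0; i = -1
j=0: data[0]=1 > 0 → no swap
j=1: data[1]=6 > 0 → no swap
j=2: data[2]=5 > 0 → no swap
j=3: data[3]=-4 ≤ 0 → i=0, swap data[0],data[3] → [-4, 6, 5, 1, -6, -3, -2, 3, -5, 0]
j=4: data[4]=-6 ≤ 0 → i=1, swap data[1],data[4] → [-4, -6, 5, 1, 6, -3, -2, 3, -5, 0]
j=5: data[5]=-3 ≤ 0 → i=2, swap data[2],data[5] → [-4, -6, -3, 1, 6, 5, -2, 3, -5, 0]
j=6: data[6]=-2 ≤ 0 → i=3, swap data[3],data[6] → [-4, -6, -3, -2, 6, 5, 1, 3, -5, 0]
j=7: data[7]=3 > 0 → no swap
j=8: data[8]=-5 ≤ 0 → i=4, swap data[4],data[8] → [-4, -6, -3, -2, -5, 5, 1, 3, 6, 0]
final swap data[5],data[9] → [-4, -6, -3, -2, -5, 0, 1, 3, 6, 5]; return 5

[-4, -6, -3, -2, -5, 0, 1, 3, 6, 5]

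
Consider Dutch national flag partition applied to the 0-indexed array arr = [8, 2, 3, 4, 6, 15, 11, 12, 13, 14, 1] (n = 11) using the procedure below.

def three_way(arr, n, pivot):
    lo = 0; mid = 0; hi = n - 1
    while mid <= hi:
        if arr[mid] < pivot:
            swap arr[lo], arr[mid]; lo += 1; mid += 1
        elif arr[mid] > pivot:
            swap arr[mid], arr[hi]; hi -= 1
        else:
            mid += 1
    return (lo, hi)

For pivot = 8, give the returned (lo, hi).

lo=0 mid=0 hi=10
8=8: mid=1
2<8: swap(0,1), lo=1 mid=2 ⇒ [2, 8, 3, 4, 6, 15, 11, 12, 13, 14, 1]
3<8: swap(1,2), lo=2 mid=3 ⇒ [2, 3, 8, 4, 6, 15, 11, 12, 13, 14, 1]
4<8: swap(2,3), lo=3 mid=4 ⇒ [2, 3, 4, 8, 6, 15, 11, 12, 13, 14, 1]
6<8: swap(3,4), lo=4 mid=5 ⇒ [2, 3, 4, 6, 8, 15, 11, 12, 13, 14, 1]
15>8: swap(5,10), hi=9 ⇒ [2, 3, 4, 6, 8, 1, 11, 12, 13, 14, 15]
1<8: swap(4,5), lo=5 mid=6 ⇒ [2, 3, 4, 6, 1, 8, 11, 12, 13, 14, 15]
11>8: swap(6,9), hi=8 ⇒ [2, 3, 4, 6, 1, 8, 14, 12, 13, 11, 15]
14>8: swap(6,8), hi=7 ⇒ [2, 3, 4, 6, 1, 8, 13, 12, 14, 11, 15]
13>8: swap(6,7), hi=6 ⇒ [2, 3, 4, 6, 1, 8, 12, 13, 14, 11, 15]
12>8: swap(6,6), hi=5 ⇒ [2, 3, 4, 6, 1, 8, 12, 13, 14, 11, 15]
done. lo=5 hi=5; arr=[2, 3, 4, 6, 1, 8, 12, 13, 14, 11, 15]

(5, 5)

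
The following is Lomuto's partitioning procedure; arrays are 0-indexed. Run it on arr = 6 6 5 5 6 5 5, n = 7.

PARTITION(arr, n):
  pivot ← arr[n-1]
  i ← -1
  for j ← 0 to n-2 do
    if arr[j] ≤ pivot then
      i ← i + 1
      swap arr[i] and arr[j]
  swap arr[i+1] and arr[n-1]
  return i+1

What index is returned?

pivot = arr[6] = 5; i = -1
j=0: arr[0]=6 > 5 → no swap
j=1: arr[1]=6 > 5 → no swap
j=2: arr[2]=5 ≤ 5 → i=0, swap arr[0],arr[2] → 5 6 6 5 6 5 5
j=3: arr[3]=5 ≤ 5 → i=1, swap arr[1],arr[3] → 5 5 6 6 6 5 5
j=4: arr[4]=6 > 5 → no swap
j=5: arr[5]=5 ≤ 5 → i=2, swap arr[2],arr[5] → 5 5 5 6 6 6 5
final swap arr[3],arr[6] → 5 5 5 5 6 6 6; return 3

3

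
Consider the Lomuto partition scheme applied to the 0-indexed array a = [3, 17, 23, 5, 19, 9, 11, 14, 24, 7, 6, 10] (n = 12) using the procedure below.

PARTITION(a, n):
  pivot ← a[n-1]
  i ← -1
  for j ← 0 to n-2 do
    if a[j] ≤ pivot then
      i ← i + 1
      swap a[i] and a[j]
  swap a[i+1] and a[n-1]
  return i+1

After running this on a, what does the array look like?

[3, 5, 9, 7, 6, 10, 11, 14, 24, 17, 19, 23]

pivot = a[11] = 10; i = -1
j=0: a[0]=3 ≤ 10 → i=0, swap a[0],a[0] (no change) → [3, 17, 23, 5, 19, 9, 11, 14, 24, 7, 6, 10]
j=1: a[1]=17 > 10 → no swap
j=2: a[2]=23 > 10 → no swap
j=3: a[3]=5 ≤ 10 → i=1, swap a[1],a[3] → [3, 5, 23, 17, 19, 9, 11, 14, 24, 7, 6, 10]
j=4: a[4]=19 > 10 → no swap
j=5: a[5]=9 ≤ 10 → i=2, swap a[2],a[5] → [3, 5, 9, 17, 19, 23, 11, 14, 24, 7, 6, 10]
j=6: a[6]=11 > 10 → no swap
j=7: a[7]=14 > 10 → no swap
j=8: a[8]=24 > 10 → no swap
j=9: a[9]=7 ≤ 10 → i=3, swap a[3],a[9] → [3, 5, 9, 7, 19, 23, 11, 14, 24, 17, 6, 10]
j=10: a[10]=6 ≤ 10 → i=4, swap a[4],a[10] → [3, 5, 9, 7, 6, 23, 11, 14, 24, 17, 19, 10]
final swap a[5],a[11] → [3, 5, 9, 7, 6, 10, 11, 14, 24, 17, 19, 23]; return 5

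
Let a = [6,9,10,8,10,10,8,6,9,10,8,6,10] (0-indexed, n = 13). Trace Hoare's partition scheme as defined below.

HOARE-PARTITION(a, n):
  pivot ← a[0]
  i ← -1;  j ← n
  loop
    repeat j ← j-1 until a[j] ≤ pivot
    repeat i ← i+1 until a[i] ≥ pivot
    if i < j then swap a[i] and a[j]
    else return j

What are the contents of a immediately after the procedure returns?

pivot = a[0] = 6; i = -1, j = 13
j→11 (a[11]=6≤6), i→0 (a[0]=6≥6); i<j, swap → [6,9,10,8,10,10,8,6,9,10,8,6,10]
j→7 (a[7]=6≤6), i→1 (a[1]=9≥6); i<j, swap → [6,6,10,8,10,10,8,9,9,10,8,6,10]
j→1, i→2; i≥j, return j=1. a = [6,6,10,8,10,10,8,9,9,10,8,6,10]

[6,6,10,8,10,10,8,9,9,10,8,6,10]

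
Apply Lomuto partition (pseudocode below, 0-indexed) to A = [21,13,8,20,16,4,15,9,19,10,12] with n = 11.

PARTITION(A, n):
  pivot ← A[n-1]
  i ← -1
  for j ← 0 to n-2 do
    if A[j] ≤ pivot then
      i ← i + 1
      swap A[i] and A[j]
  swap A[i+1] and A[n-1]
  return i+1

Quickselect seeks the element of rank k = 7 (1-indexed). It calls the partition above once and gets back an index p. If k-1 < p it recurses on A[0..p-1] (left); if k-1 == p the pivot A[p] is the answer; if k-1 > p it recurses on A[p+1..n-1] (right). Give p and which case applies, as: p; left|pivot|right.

4; right

pivot = A[10] = 12; i = -1
j=0: A[0]=21 > 12 → no swap
j=1: A[1]=13 > 12 → no swap
j=2: A[2]=8 ≤ 12 → i=0, swap A[0],A[2] → [8,13,21,20,16,4,15,9,19,10,12]
j=3: A[3]=20 > 12 → no swap
j=4: A[4]=16 > 12 → no swap
j=5: A[5]=4 ≤ 12 → i=1, swap A[1],A[5] → [8,4,21,20,16,13,15,9,19,10,12]
j=6: A[6]=15 > 12 → no swap
j=7: A[7]=9 ≤ 12 → i=2, swap A[2],A[7] → [8,4,9,20,16,13,15,21,19,10,12]
j=8: A[8]=19 > 12 → no swap
j=9: A[9]=10 ≤ 12 → i=3, swap A[3],A[9] → [8,4,9,10,16,13,15,21,19,20,12]
final swap A[4],A[10] → [8,4,9,10,12,13,15,21,19,20,16]; return 4
p = 4; k-1 = 6 > 4 ⇒ right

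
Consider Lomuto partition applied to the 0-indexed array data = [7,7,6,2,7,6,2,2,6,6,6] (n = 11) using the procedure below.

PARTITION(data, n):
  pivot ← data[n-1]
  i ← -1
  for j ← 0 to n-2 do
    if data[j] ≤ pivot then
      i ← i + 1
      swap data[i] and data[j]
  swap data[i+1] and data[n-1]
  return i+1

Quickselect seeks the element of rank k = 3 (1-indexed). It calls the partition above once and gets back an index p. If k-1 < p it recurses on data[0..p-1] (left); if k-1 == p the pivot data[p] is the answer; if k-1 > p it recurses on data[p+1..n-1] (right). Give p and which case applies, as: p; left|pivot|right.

pivot=6, i=-1
j=0: 7>6, skip
j=1: 7>6, skip
j=2: 6≤6, i=0, swap(0,2) ⇒ [6,7,7,2,7,6,2,2,6,6,6]
j=3: 2≤6, i=1, swap(1,3) ⇒ [6,2,7,7,7,6,2,2,6,6,6]
j=4: 7>6, skip
j=5: 6≤6, i=2, swap(2,5) ⇒ [6,2,6,7,7,7,2,2,6,6,6]
j=6: 2≤6, i=3, swap(3,6) ⇒ [6,2,6,2,7,7,7,2,6,6,6]
j=7: 2≤6, i=4, swap(4,7) ⇒ [6,2,6,2,2,7,7,7,6,6,6]
j=8: 6≤6, i=5, swap(5,8) ⇒ [6,2,6,2,2,6,7,7,7,6,6]
j=9: 6≤6, i=6, swap(6,9) ⇒ [6,2,6,2,2,6,6,7,7,7,6]
swap(7,10) ⇒ [6,2,6,2,2,6,6,6,7,7,7]; return 7
p = 7; k-1 = 2 < 7 ⇒ left

7; left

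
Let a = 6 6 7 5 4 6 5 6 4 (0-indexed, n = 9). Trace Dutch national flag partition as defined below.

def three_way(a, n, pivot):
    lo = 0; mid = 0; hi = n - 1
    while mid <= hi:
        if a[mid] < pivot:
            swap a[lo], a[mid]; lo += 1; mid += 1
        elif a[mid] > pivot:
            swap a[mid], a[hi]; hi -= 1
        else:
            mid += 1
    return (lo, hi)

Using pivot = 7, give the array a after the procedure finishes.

6 6 5 4 6 5 6 4 7

pivot = 7; lo=0, mid=0, hi=8
a[mid]=6<7: swap a[0],a[0]; lo=1,mid=1 → 6 6 7 5 4 6 5 6 4
a[mid]=6<7: swap a[1],a[1]; lo=2,mid=2 → 6 6 7 5 4 6 5 6 4
a[mid]=7=7: mid=3
a[mid]=5<7: swap a[2],a[3]; lo=3,mid=4 → 6 6 5 7 4 6 5 6 4
a[mid]=4<7: swap a[3],a[4]; lo=4,mid=5 → 6 6 5 4 7 6 5 6 4
a[mid]=6<7: swap a[4],a[5]; lo=5,mid=6 → 6 6 5 4 6 7 5 6 4
a[mid]=5<7: swap a[5],a[6]; lo=6,mid=7 → 6 6 5 4 6 5 7 6 4
a[mid]=6<7: swap a[6],a[7]; lo=7,mid=8 → 6 6 5 4 6 5 6 7 4
a[mid]=4<7: swap a[7],a[8]; lo=8,mid=9 → 6 6 5 4 6 5 6 4 7
end: lo=8, hi=8; a = 6 6 5 4 6 5 6 4 7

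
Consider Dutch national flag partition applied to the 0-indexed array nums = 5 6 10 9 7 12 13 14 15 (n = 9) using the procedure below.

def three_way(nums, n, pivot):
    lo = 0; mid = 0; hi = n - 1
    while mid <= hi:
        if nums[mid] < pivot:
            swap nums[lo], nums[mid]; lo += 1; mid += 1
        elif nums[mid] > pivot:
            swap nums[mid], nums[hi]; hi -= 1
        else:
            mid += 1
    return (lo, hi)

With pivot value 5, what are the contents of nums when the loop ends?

pivot = 5; lo=0, mid=0, hi=8
nums[mid]=5=5: mid=1
nums[mid]=6>5: swap nums[1],nums[8]; hi=7 → 5 15 10 9 7 12 13 14 6
nums[mid]=15>5: swap nums[1],nums[7]; hi=6 → 5 14 10 9 7 12 13 15 6
nums[mid]=14>5: swap nums[1],nums[6]; hi=5 → 5 13 10 9 7 12 14 15 6
nums[mid]=13>5: swap nums[1],nums[5]; hi=4 → 5 12 10 9 7 13 14 15 6
nums[mid]=12>5: swap nums[1],nums[4]; hi=3 → 5 7 10 9 12 13 14 15 6
nums[mid]=7>5: swap nums[1],nums[3]; hi=2 → 5 9 10 7 12 13 14 15 6
nums[mid]=9>5: swap nums[1],nums[2]; hi=1 → 5 10 9 7 12 13 14 15 6
nums[mid]=10>5: swap nums[1],nums[1]; hi=0 → 5 10 9 7 12 13 14 15 6
end: lo=0, hi=0; nums = 5 10 9 7 12 13 14 15 6

5 10 9 7 12 13 14 15 6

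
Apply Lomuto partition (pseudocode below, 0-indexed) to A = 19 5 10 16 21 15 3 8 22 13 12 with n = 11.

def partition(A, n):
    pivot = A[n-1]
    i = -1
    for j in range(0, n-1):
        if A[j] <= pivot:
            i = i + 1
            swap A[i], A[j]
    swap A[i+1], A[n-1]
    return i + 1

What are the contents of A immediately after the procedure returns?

5 10 3 8 12 15 19 16 22 13 21

pivot = A[10] = 12; i = -1
j=0: A[0]=19 > 12 → no swap
j=1: A[1]=5 ≤ 12 → i=0, swap A[0],A[1] → 5 19 10 16 21 15 3 8 22 13 12
j=2: A[2]=10 ≤ 12 → i=1, swap A[1],A[2] → 5 10 19 16 21 15 3 8 22 13 12
j=3: A[3]=16 > 12 → no swap
j=4: A[4]=21 > 12 → no swap
j=5: A[5]=15 > 12 → no swap
j=6: A[6]=3 ≤ 12 → i=2, swap A[2],A[6] → 5 10 3 16 21 15 19 8 22 13 12
j=7: A[7]=8 ≤ 12 → i=3, swap A[3],A[7] → 5 10 3 8 21 15 19 16 22 13 12
j=8: A[8]=22 > 12 → no swap
j=9: A[9]=13 > 12 → no swap
final swap A[4],A[10] → 5 10 3 8 12 15 19 16 22 13 21; return 4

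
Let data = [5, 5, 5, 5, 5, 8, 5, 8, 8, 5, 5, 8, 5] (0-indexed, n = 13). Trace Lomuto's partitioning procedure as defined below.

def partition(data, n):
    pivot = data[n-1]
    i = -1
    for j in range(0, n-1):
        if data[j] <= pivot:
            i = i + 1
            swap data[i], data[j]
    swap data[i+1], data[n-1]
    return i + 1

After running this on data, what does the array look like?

[5, 5, 5, 5, 5, 5, 5, 5, 5, 8, 8, 8, 8]

pivot=5, i=-1
j=0: 5≤5, i=0, swap(0,0) ⇒ [5, 5, 5, 5, 5, 8, 5, 8, 8, 5, 5, 8, 5]
j=1: 5≤5, i=1, swap(1,1) ⇒ [5, 5, 5, 5, 5, 8, 5, 8, 8, 5, 5, 8, 5]
j=2: 5≤5, i=2, swap(2,2) ⇒ [5, 5, 5, 5, 5, 8, 5, 8, 8, 5, 5, 8, 5]
j=3: 5≤5, i=3, swap(3,3) ⇒ [5, 5, 5, 5, 5, 8, 5, 8, 8, 5, 5, 8, 5]
j=4: 5≤5, i=4, swap(4,4) ⇒ [5, 5, 5, 5, 5, 8, 5, 8, 8, 5, 5, 8, 5]
j=5: 8>5, skip
j=6: 5≤5, i=5, swap(5,6) ⇒ [5, 5, 5, 5, 5, 5, 8, 8, 8, 5, 5, 8, 5]
j=7: 8>5, skip
j=8: 8>5, skip
j=9: 5≤5, i=6, swap(6,9) ⇒ [5, 5, 5, 5, 5, 5, 5, 8, 8, 8, 5, 8, 5]
j=10: 5≤5, i=7, swap(7,10) ⇒ [5, 5, 5, 5, 5, 5, 5, 5, 8, 8, 8, 8, 5]
j=11: 8>5, skip
swap(8,12) ⇒ [5, 5, 5, 5, 5, 5, 5, 5, 5, 8, 8, 8, 8]; return 8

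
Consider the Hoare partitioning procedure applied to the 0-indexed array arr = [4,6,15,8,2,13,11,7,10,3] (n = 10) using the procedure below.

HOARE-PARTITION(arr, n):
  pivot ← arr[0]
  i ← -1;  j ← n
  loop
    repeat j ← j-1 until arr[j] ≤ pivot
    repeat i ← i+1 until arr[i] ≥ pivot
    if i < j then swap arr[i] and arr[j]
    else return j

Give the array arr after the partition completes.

[3,2,15,8,6,13,11,7,10,4]

pivot = arr[0] = 4; i = -1, j = 10
j→9 (arr[9]=3≤4), i→0 (arr[0]=4≥4); i<j, swap → [3,6,15,8,2,13,11,7,10,4]
j→4 (arr[4]=2≤4), i→1 (arr[1]=6≥4); i<j, swap → [3,2,15,8,6,13,11,7,10,4]
j→1, i→2; i≥j, return j=1. arr = [3,2,15,8,6,13,11,7,10,4]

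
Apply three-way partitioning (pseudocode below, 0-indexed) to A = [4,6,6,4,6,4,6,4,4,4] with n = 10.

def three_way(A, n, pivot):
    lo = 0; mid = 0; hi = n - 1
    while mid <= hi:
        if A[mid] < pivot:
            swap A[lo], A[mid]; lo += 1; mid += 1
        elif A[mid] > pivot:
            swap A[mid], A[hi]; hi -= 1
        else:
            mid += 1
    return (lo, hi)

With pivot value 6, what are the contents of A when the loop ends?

pivot = 6; lo=0, mid=0, hi=9
A[mid]=4<6: swap A[0],A[0]; lo=1,mid=1 → [4,6,6,4,6,4,6,4,4,4]
A[mid]=6=6: mid=2
A[mid]=6=6: mid=3
A[mid]=4<6: swap A[1],A[3]; lo=2,mid=4 → [4,4,6,6,6,4,6,4,4,4]
A[mid]=6=6: mid=5
A[mid]=4<6: swap A[2],A[5]; lo=3,mid=6 → [4,4,4,6,6,6,6,4,4,4]
A[mid]=6=6: mid=7
A[mid]=4<6: swap A[3],A[7]; lo=4,mid=8 → [4,4,4,4,6,6,6,6,4,4]
A[mid]=4<6: swap A[4],A[8]; lo=5,mid=9 → [4,4,4,4,4,6,6,6,6,4]
A[mid]=4<6: swap A[5],A[9]; lo=6,mid=10 → [4,4,4,4,4,4,6,6,6,6]
end: lo=6, hi=9; A = [4,4,4,4,4,4,6,6,6,6]

[4,4,4,4,4,4,6,6,6,6]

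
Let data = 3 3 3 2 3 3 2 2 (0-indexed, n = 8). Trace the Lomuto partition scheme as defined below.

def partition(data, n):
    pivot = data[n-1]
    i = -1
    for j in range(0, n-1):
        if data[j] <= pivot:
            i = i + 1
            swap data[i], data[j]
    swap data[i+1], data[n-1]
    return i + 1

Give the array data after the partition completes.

pivot = data[7] = 2; i = -1
j=0: data[0]=3 > 2 → no swap
j=1: data[1]=3 > 2 → no swap
j=2: data[2]=3 > 2 → no swap
j=3: data[3]=2 ≤ 2 → i=0, swap data[0],data[3] → 2 3 3 3 3 3 2 2
j=4: data[4]=3 > 2 → no swap
j=5: data[5]=3 > 2 → no swap
j=6: data[6]=2 ≤ 2 → i=1, swap data[1],data[6] → 2 2 3 3 3 3 3 2
final swap data[2],data[7] → 2 2 2 3 3 3 3 3; return 2

2 2 2 3 3 3 3 3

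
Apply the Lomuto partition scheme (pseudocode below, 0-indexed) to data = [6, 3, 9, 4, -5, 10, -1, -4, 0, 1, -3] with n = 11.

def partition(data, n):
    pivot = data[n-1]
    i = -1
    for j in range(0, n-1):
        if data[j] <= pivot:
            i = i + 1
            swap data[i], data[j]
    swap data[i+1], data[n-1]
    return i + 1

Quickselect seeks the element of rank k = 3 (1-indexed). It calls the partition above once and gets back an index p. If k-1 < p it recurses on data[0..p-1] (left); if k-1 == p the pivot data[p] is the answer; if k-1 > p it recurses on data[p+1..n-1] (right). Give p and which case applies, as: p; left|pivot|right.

pivot = data[10] = -3; i = -1
j=0: data[0]=6 > -3 → no swap
j=1: data[1]=3 > -3 → no swap
j=2: data[2]=9 > -3 → no swap
j=3: data[3]=4 > -3 → no swap
j=4: data[4]=-5 ≤ -3 → i=0, swap data[0],data[4] → [-5, 3, 9, 4, 6, 10, -1, -4, 0, 1, -3]
j=5: data[5]=10 > -3 → no swap
j=6: data[6]=-1 > -3 → no swap
j=7: data[7]=-4 ≤ -3 → i=1, swap data[1],data[7] → [-5, -4, 9, 4, 6, 10, -1, 3, 0, 1, -3]
j=8: data[8]=0 > -3 → no swap
j=9: data[9]=1 > -3 → no swap
final swap data[2],data[10] → [-5, -4, -3, 4, 6, 10, -1, 3, 0, 1, 9]; return 2
p = 2; k-1 = 2 == 2 ⇒ pivot

2; pivot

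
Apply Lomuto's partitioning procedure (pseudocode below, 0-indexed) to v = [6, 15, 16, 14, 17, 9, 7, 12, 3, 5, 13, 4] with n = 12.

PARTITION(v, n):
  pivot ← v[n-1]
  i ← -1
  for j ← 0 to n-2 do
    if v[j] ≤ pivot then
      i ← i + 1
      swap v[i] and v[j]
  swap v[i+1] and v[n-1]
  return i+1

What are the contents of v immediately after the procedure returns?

[3, 4, 16, 14, 17, 9, 7, 12, 6, 5, 13, 15]

pivot=4, i=-1
j=0: 6>4, skip
j=1: 15>4, skip
j=2: 16>4, skip
j=3: 14>4, skip
j=4: 17>4, skip
j=5: 9>4, skip
j=6: 7>4, skip
j=7: 12>4, skip
j=8: 3≤4, i=0, swap(0,8) ⇒ [3, 15, 16, 14, 17, 9, 7, 12, 6, 5, 13, 4]
j=9: 5>4, skip
j=10: 13>4, skip
swap(1,11) ⇒ [3, 4, 16, 14, 17, 9, 7, 12, 6, 5, 13, 15]; return 1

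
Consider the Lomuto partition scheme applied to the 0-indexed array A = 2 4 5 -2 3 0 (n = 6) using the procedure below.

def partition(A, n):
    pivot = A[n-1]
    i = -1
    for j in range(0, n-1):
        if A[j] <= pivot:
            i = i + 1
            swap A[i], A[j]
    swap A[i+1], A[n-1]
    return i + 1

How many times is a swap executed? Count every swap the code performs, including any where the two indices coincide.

pivot=0, i=-1
j=0: 2>0, skip
j=1: 4>0, skip
j=2: 5>0, skip
j=3: -2≤0, i=0, swap(0,3) ⇒ -2 4 5 2 3 0
j=4: 3>0, skip
swap(1,5) ⇒ -2 0 5 2 3 4; return 1

2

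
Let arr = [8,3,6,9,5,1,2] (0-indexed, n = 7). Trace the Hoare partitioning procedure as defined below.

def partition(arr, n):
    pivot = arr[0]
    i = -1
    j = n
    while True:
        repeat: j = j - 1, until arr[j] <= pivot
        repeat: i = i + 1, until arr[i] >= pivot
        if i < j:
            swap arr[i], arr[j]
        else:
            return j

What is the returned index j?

pivot = arr[0] = 8; i = -1, j = 7
j→6 (arr[6]=2≤8), i→0 (arr[0]=8≥8); i<j, swap → [2,3,6,9,5,1,8]
j→5 (arr[5]=1≤8), i→3 (arr[3]=9≥8); i<j, swap → [2,3,6,1,5,9,8]
j→4, i→5; i≥j, return j=4. arr = [2,3,6,1,5,9,8]

4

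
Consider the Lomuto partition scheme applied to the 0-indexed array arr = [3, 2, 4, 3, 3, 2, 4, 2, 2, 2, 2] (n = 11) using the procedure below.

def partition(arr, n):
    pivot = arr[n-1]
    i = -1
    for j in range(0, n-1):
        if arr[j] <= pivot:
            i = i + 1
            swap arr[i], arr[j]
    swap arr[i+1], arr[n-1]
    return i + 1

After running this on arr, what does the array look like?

[2, 2, 2, 2, 2, 2, 4, 4, 3, 3, 3]

pivot = arr[10] = 2; i = -1
j=0: arr[0]=3 > 2 → no swap
j=1: arr[1]=2 ≤ 2 → i=0, swap arr[0],arr[1] → [2, 3, 4, 3, 3, 2, 4, 2, 2, 2, 2]
j=2: arr[2]=4 > 2 → no swap
j=3: arr[3]=3 > 2 → no swap
j=4: arr[4]=3 > 2 → no swap
j=5: arr[5]=2 ≤ 2 → i=1, swap arr[1],arr[5] → [2, 2, 4, 3, 3, 3, 4, 2, 2, 2, 2]
j=6: arr[6]=4 > 2 → no swap
j=7: arr[7]=2 ≤ 2 → i=2, swap arr[2],arr[7] → [2, 2, 2, 3, 3, 3, 4, 4, 2, 2, 2]
j=8: arr[8]=2 ≤ 2 → i=3, swap arr[3],arr[8] → [2, 2, 2, 2, 3, 3, 4, 4, 3, 2, 2]
j=9: arr[9]=2 ≤ 2 → i=4, swap arr[4],arr[9] → [2, 2, 2, 2, 2, 3, 4, 4, 3, 3, 2]
final swap arr[5],arr[10] → [2, 2, 2, 2, 2, 2, 4, 4, 3, 3, 3]; return 5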